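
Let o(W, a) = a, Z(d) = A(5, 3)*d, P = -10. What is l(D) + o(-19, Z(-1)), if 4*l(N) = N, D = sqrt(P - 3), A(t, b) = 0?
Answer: I*sqrt(13)/4 ≈ 0.90139*I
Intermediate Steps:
D = I*sqrt(13) (D = sqrt(-10 - 3) = sqrt(-13) = I*sqrt(13) ≈ 3.6056*I)
l(N) = N/4
Z(d) = 0 (Z(d) = 0*d = 0)
l(D) + o(-19, Z(-1)) = (I*sqrt(13))/4 + 0 = I*sqrt(13)/4 + 0 = I*sqrt(13)/4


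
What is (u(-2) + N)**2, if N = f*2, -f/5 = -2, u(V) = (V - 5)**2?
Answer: 4761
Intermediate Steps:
u(V) = (-5 + V)**2
f = 10 (f = -5*(-2) = 10)
N = 20 (N = 10*2 = 20)
(u(-2) + N)**2 = ((-5 - 2)**2 + 20)**2 = ((-7)**2 + 20)**2 = (49 + 20)**2 = 69**2 = 4761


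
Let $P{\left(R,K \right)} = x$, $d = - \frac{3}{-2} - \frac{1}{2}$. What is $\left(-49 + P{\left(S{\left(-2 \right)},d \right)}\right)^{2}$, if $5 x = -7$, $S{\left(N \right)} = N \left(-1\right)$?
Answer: $\frac{63504}{25} \approx 2540.2$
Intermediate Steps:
$S{\left(N \right)} = - N$
$d = 1$ ($d = \left(-3\right) \left(- \frac{1}{2}\right) - \frac{1}{2} = \frac{3}{2} - \frac{1}{2} = 1$)
$x = - \frac{7}{5}$ ($x = \frac{1}{5} \left(-7\right) = - \frac{7}{5} \approx -1.4$)
$P{\left(R,K \right)} = - \frac{7}{5}$
$\left(-49 + P{\left(S{\left(-2 \right)},d \right)}\right)^{2} = \left(-49 - \frac{7}{5}\right)^{2} = \left(- \frac{252}{5}\right)^{2} = \frac{63504}{25}$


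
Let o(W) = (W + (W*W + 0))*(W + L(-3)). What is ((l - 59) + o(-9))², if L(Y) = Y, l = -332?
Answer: 1575025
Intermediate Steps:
o(W) = (-3 + W)*(W + W²) (o(W) = (W + (W*W + 0))*(W - 3) = (W + (W² + 0))*(-3 + W) = (W + W²)*(-3 + W) = (-3 + W)*(W + W²))
((l - 59) + o(-9))² = ((-332 - 59) - 9*(-3 + (-9)² - 2*(-9)))² = (-391 - 9*(-3 + 81 + 18))² = (-391 - 9*96)² = (-391 - 864)² = (-1255)² = 1575025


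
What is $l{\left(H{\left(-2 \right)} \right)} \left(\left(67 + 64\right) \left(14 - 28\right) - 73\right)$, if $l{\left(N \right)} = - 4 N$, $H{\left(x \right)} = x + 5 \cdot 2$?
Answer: $61024$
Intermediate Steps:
$H{\left(x \right)} = 10 + x$ ($H{\left(x \right)} = x + 10 = 10 + x$)
$l{\left(H{\left(-2 \right)} \right)} \left(\left(67 + 64\right) \left(14 - 28\right) - 73\right) = - 4 \left(10 - 2\right) \left(\left(67 + 64\right) \left(14 - 28\right) - 73\right) = \left(-4\right) 8 \left(131 \left(-14\right) - 73\right) = - 32 \left(-1834 - 73\right) = \left(-32\right) \left(-1907\right) = 61024$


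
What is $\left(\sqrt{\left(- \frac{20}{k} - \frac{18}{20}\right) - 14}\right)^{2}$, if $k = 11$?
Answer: $- \frac{1839}{110} \approx -16.718$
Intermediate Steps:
$\left(\sqrt{\left(- \frac{20}{k} - \frac{18}{20}\right) - 14}\right)^{2} = \left(\sqrt{\left(- \frac{20}{11} - \frac{18}{20}\right) - 14}\right)^{2} = \left(\sqrt{\left(\left(-20\right) \frac{1}{11} - \frac{9}{10}\right) - 14}\right)^{2} = \left(\sqrt{\left(- \frac{20}{11} - \frac{9}{10}\right) - 14}\right)^{2} = \left(\sqrt{- \frac{299}{110} - 14}\right)^{2} = \left(\sqrt{- \frac{1839}{110}}\right)^{2} = \left(\frac{i \sqrt{202290}}{110}\right)^{2} = - \frac{1839}{110}$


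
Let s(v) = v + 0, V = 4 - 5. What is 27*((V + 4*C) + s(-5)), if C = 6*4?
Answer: 2430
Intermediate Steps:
C = 24
V = -1
s(v) = v
27*((V + 4*C) + s(-5)) = 27*((-1 + 4*24) - 5) = 27*((-1 + 96) - 5) = 27*(95 - 5) = 27*90 = 2430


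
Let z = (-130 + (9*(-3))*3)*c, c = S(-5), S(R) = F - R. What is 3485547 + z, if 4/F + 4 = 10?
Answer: 10453054/3 ≈ 3.4844e+6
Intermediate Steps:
F = ⅔ (F = 4/(-4 + 10) = 4/6 = 4*(⅙) = ⅔ ≈ 0.66667)
S(R) = ⅔ - R
c = 17/3 (c = ⅔ - 1*(-5) = ⅔ + 5 = 17/3 ≈ 5.6667)
z = -3587/3 (z = (-130 + (9*(-3))*3)*(17/3) = (-130 - 27*3)*(17/3) = (-130 - 81)*(17/3) = -211*17/3 = -3587/3 ≈ -1195.7)
3485547 + z = 3485547 - 3587/3 = 10453054/3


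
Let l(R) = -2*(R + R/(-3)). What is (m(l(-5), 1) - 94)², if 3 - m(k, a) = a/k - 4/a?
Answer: 3038049/400 ≈ 7595.1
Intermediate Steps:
l(R) = -4*R/3 (l(R) = -2*(R + R*(-⅓)) = -2*(R - R/3) = -4*R/3)
m(k, a) = 3 + 4/a - a/k (m(k, a) = 3 - (a/k - 4/a) = 3 - (-4/a + a/k) = 3 + (4/a - a/k) = 3 + 4/a - a/k)
(m(l(-5), 1) - 94)² = ((3 + 4/1 - 1*1/(-4/3*(-5))) - 94)² = ((3 + 4*1 - 1*1/20/3) - 94)² = ((3 + 4 - 1*1*3/20) - 94)² = ((3 + 4 - 3/20) - 94)² = (137/20 - 94)² = (-1743/20)² = 3038049/400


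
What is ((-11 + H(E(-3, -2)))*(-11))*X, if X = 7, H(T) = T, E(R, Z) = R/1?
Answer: 1078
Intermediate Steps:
E(R, Z) = R (E(R, Z) = R*1 = R)
((-11 + H(E(-3, -2)))*(-11))*X = ((-11 - 3)*(-11))*7 = -14*(-11)*7 = 154*7 = 1078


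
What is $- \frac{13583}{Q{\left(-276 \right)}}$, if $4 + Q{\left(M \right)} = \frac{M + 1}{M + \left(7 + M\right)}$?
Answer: $\frac{1480547}{381} \approx 3885.9$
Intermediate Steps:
$Q{\left(M \right)} = -4 + \frac{1 + M}{7 + 2 M}$ ($Q{\left(M \right)} = -4 + \frac{M + 1}{M + \left(7 + M\right)} = -4 + \frac{1 + M}{7 + 2 M}$)
$- \frac{13583}{Q{\left(-276 \right)}} = - \frac{13583}{\frac{1}{7 + 2 \left(-276\right)} \left(-27 - -1932\right)} = - \frac{13583}{\frac{1}{7 - 552} \left(-27 + 1932\right)} = - \frac{13583}{\frac{1}{-545} \cdot 1905} = - \frac{13583}{\left(- \frac{1}{545}\right) 1905} = - \frac{13583}{- \frac{381}{109}} = \left(-13583\right) \left(- \frac{109}{381}\right) = \frac{1480547}{381}$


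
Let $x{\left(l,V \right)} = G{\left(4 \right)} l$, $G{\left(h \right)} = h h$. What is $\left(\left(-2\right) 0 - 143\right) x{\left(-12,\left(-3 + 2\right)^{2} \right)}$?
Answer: $27456$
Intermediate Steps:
$G{\left(h \right)} = h^{2}$
$x{\left(l,V \right)} = 16 l$ ($x{\left(l,V \right)} = 4^{2} l = 16 l$)
$\left(\left(-2\right) 0 - 143\right) x{\left(-12,\left(-3 + 2\right)^{2} \right)} = \left(\left(-2\right) 0 - 143\right) 16 \left(-12\right) = \left(0 - 143\right) \left(-192\right) = \left(-143\right) \left(-192\right) = 27456$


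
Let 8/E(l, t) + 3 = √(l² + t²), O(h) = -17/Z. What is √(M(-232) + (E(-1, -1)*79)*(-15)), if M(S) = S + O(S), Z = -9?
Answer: √(79107 + 2071*√2)/(3*√(3 - √2)) ≈ 75.816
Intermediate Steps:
O(h) = 17/9 (O(h) = -17/(-9) = -17*(-⅑) = 17/9)
E(l, t) = 8/(-3 + √(l² + t²))
M(S) = 17/9 + S (M(S) = S + 17/9 = 17/9 + S)
√(M(-232) + (E(-1, -1)*79)*(-15)) = √((17/9 - 232) + ((8/(-3 + √((-1)² + (-1)²)))*79)*(-15)) = √(-2071/9 + ((8/(-3 + √(1 + 1)))*79)*(-15)) = √(-2071/9 + ((8/(-3 + √2))*79)*(-15)) = √(-2071/9 + (632/(-3 + √2))*(-15)) = √(-2071/9 - 9480/(-3 + √2))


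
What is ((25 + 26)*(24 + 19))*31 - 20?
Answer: 67963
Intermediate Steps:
((25 + 26)*(24 + 19))*31 - 20 = (51*43)*31 - 20 = 2193*31 - 20 = 67983 - 20 = 67963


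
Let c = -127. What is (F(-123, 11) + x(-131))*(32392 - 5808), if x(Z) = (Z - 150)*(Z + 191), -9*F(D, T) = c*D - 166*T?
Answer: -4400582440/9 ≈ -4.8895e+8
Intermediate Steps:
F(D, T) = 127*D/9 + 166*T/9 (F(D, T) = -(-127*D - 166*T)/9 = -(-166*T - 127*D)/9 = 127*D/9 + 166*T/9)
x(Z) = (-150 + Z)*(191 + Z)
(F(-123, 11) + x(-131))*(32392 - 5808) = (((127/9)*(-123) + (166/9)*11) + (-28650 + (-131)² + 41*(-131)))*(32392 - 5808) = ((-5207/3 + 1826/9) + (-28650 + 17161 - 5371))*26584 = (-13795/9 - 16860)*26584 = -165535/9*26584 = -4400582440/9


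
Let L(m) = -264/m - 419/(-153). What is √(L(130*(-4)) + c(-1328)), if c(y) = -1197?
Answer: I*√13118428505/3315 ≈ 34.551*I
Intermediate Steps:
L(m) = 419/153 - 264/m (L(m) = -264/m - 419*(-1/153) = -264/m + 419/153 = 419/153 - 264/m)
√(L(130*(-4)) + c(-1328)) = √((419/153 - 264/(130*(-4))) - 1197) = √((419/153 - 264/(-520)) - 1197) = √((419/153 - 264*(-1/520)) - 1197) = √((419/153 + 33/65) - 1197) = √(32284/9945 - 1197) = √(-11871881/9945) = I*√13118428505/3315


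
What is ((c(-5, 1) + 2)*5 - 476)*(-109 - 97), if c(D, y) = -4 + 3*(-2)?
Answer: 106296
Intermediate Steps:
c(D, y) = -10 (c(D, y) = -4 - 6 = -10)
((c(-5, 1) + 2)*5 - 476)*(-109 - 97) = ((-10 + 2)*5 - 476)*(-109 - 97) = (-8*5 - 476)*(-206) = (-40 - 476)*(-206) = -516*(-206) = 106296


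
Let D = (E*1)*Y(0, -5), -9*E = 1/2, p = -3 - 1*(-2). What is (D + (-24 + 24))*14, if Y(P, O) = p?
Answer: 7/9 ≈ 0.77778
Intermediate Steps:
p = -1 (p = -3 + 2 = -1)
Y(P, O) = -1
E = -1/18 (E = -⅑/2 = -⅑*½ = -1/18 ≈ -0.055556)
D = 1/18 (D = -1/18*1*(-1) = -1/18*(-1) = 1/18 ≈ 0.055556)
(D + (-24 + 24))*14 = (1/18 + (-24 + 24))*14 = (1/18 + 0)*14 = (1/18)*14 = 7/9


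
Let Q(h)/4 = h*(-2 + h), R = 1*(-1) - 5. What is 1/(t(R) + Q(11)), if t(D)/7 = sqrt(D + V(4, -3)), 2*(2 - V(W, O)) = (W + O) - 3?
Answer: 132/52321 - 7*I*sqrt(3)/156963 ≈ 0.0025229 - 7.7243e-5*I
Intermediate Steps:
V(W, O) = 7/2 - O/2 - W/2 (V(W, O) = 2 - ((W + O) - 3)/2 = 2 - ((O + W) - 3)/2 = 2 - (-3 + O + W)/2 = 2 + (3/2 - O/2 - W/2) = 7/2 - O/2 - W/2)
R = -6 (R = -1 - 5 = -6)
t(D) = 7*sqrt(3 + D) (t(D) = 7*sqrt(D + (7/2 - 1/2*(-3) - 1/2*4)) = 7*sqrt(D + (7/2 + 3/2 - 2)) = 7*sqrt(D + 3) = 7*sqrt(3 + D))
Q(h) = 4*h*(-2 + h) (Q(h) = 4*(h*(-2 + h)) = 4*h*(-2 + h))
1/(t(R) + Q(11)) = 1/(7*sqrt(3 - 6) + 4*11*(-2 + 11)) = 1/(7*sqrt(-3) + 4*11*9) = 1/(7*(I*sqrt(3)) + 396) = 1/(7*I*sqrt(3) + 396) = 1/(396 + 7*I*sqrt(3))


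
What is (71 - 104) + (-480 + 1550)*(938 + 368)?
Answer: 1397387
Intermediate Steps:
(71 - 104) + (-480 + 1550)*(938 + 368) = -33 + 1070*1306 = -33 + 1397420 = 1397387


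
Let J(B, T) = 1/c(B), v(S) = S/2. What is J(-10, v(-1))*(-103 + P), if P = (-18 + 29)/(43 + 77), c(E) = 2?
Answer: -12349/240 ≈ -51.454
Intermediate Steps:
v(S) = S/2 (v(S) = S*(½) = S/2)
J(B, T) = ½ (J(B, T) = 1/2 = ½)
P = 11/120 ≈ 0.091667
J(-10, v(-1))*(-103 + P) = (-103 + 11/120)/2 = (½)*(-12349/120) = -12349/240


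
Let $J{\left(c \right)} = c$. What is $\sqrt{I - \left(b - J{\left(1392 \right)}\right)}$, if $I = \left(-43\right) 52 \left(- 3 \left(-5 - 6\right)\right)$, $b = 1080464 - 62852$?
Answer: $6 i \sqrt{30278} \approx 1044.0 i$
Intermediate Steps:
$b = 1017612$
$I = -73788$ ($I = - 2236 \left(\left(-3\right) \left(-11\right)\right) = \left(-2236\right) 33 = -73788$)
$\sqrt{I - \left(b - J{\left(1392 \right)}\right)} = \sqrt{-73788 + \left(1392 - 1017612\right)} = \sqrt{-73788 - 1016220} = \sqrt{-1090008} = 6 i \sqrt{30278}$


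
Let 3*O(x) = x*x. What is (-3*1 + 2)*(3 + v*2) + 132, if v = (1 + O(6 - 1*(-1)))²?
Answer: -4247/9 ≈ -471.89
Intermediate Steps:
O(x) = x²/3 (O(x) = (x*x)/3 = x²/3)
v = 2704/9 (v = (1 + (6 - 1*(-1))²/3)² = (1 + (6 + 1)²/3)² = (1 + (⅓)*7²)² = (1 + (⅓)*49)² = (1 + 49/3)² = (52/3)² = 2704/9 ≈ 300.44)
(-3*1 + 2)*(3 + v*2) + 132 = (-3*1 + 2)*(3 + (2704/9)*2) + 132 = (-3 + 2)*(3 + 5408/9) + 132 = -1*5435/9 + 132 = -5435/9 + 132 = -4247/9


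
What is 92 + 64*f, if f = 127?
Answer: 8220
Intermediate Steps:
92 + 64*f = 92 + 64*127 = 92 + 8128 = 8220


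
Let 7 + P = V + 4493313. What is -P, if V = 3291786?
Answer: -7785092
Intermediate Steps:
P = 7785092 (P = -7 + (3291786 + 4493313) = -7 + 7785099 = 7785092)
-P = -1*7785092 = -7785092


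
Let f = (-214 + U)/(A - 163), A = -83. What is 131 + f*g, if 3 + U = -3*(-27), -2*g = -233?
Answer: 24035/123 ≈ 195.41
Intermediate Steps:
g = 233/2 (g = -½*(-233) = 233/2 ≈ 116.50)
U = 78 (U = -3 - 3*(-27) = -3 + 81 = 78)
f = 68/123 (f = (-214 + 78)/(-83 - 163) = -136/(-246) = -136*(-1/246) = 68/123 ≈ 0.55285)
131 + f*g = 131 + (68/123)*(233/2) = 131 + 7922/123 = 24035/123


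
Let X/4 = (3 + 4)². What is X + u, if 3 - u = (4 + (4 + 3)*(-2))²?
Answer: 99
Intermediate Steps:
X = 196 (X = 4*(3 + 4)² = 4*7² = 4*49 = 196)
u = -97 (u = 3 - (4 + (4 + 3)*(-2))² = 3 - (4 + 7*(-2))² = 3 - (4 - 14)² = 3 - 1*(-10)² = 3 - 1*100 = 3 - 100 = -97)
X + u = 196 - 97 = 99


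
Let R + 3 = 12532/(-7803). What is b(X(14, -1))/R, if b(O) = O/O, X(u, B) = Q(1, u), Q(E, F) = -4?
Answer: -7803/35941 ≈ -0.21711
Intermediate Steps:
X(u, B) = -4
R = -35941/7803 (R = -3 + 12532/(-7803) = -3 + 12532*(-1/7803) = -3 - 12532/7803 = -35941/7803 ≈ -4.6060)
b(O) = 1
b(X(14, -1))/R = 1/(-35941/7803) = 1*(-7803/35941) = -7803/35941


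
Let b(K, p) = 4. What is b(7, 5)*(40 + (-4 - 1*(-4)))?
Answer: 160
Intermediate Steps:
b(7, 5)*(40 + (-4 - 1*(-4))) = 4*(40 + (-4 - 1*(-4))) = 4*(40 + (-4 + 4)) = 4*(40 + 0) = 4*40 = 160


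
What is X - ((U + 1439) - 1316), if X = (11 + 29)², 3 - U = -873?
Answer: 601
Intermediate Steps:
U = 876 (U = 3 - 1*(-873) = 3 + 873 = 876)
X = 1600 (X = 40² = 1600)
X - ((U + 1439) - 1316) = 1600 - ((876 + 1439) - 1316) = 1600 - (2315 - 1316) = 1600 - 1*999 = 1600 - 999 = 601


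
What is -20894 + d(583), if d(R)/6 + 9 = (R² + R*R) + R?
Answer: 4061218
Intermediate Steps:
d(R) = -54 + 6*R + 12*R² (d(R) = -54 + 6*((R² + R*R) + R) = -54 + 6*((R² + R²) + R) = -54 + 6*(2*R² + R) = -54 + 6*(R + 2*R²) = -54 + (6*R + 12*R²) = -54 + 6*R + 12*R²)
-20894 + d(583) = -20894 + (-54 + 6*583 + 12*583²) = -20894 + (-54 + 3498 + 12*339889) = -20894 + (-54 + 3498 + 4078668) = -20894 + 4082112 = 4061218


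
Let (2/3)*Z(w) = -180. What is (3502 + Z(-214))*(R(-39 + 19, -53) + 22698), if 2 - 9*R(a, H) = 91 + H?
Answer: 73347008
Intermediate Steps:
Z(w) = -270 (Z(w) = (3/2)*(-180) = -270)
R(a, H) = -89/9 - H/9 (R(a, H) = 2/9 - (91 + H)/9 = 2/9 + (-91/9 - H/9) = -89/9 - H/9)
(3502 + Z(-214))*(R(-39 + 19, -53) + 22698) = (3502 - 270)*((-89/9 - 1/9*(-53)) + 22698) = 3232*((-89/9 + 53/9) + 22698) = 3232*(-4 + 22698) = 3232*22694 = 73347008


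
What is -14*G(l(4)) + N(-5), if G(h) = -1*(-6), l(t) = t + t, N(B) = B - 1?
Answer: -90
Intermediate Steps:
N(B) = -1 + B
l(t) = 2*t
G(h) = 6
-14*G(l(4)) + N(-5) = -14*6 + (-1 - 5) = -84 - 6 = -90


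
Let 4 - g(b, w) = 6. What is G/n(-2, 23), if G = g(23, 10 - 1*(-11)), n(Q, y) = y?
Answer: -2/23 ≈ -0.086957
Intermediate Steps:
g(b, w) = -2 (g(b, w) = 4 - 1*6 = 4 - 6 = -2)
G = -2
G/n(-2, 23) = -2/23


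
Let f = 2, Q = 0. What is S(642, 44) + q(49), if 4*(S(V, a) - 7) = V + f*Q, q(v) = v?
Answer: 433/2 ≈ 216.50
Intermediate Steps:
S(V, a) = 7 + V/4 (S(V, a) = 7 + (V + 2*0)/4 = 7 + (V + 0)/4 = 7 + V/4)
S(642, 44) + q(49) = (7 + (¼)*642) + 49 = (7 + 321/2) + 49 = 335/2 + 49 = 433/2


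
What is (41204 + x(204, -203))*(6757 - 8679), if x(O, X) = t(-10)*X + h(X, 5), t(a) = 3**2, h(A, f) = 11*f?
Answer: -75788304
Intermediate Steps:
t(a) = 9
x(O, X) = 55 + 9*X (x(O, X) = 9*X + 11*5 = 9*X + 55 = 55 + 9*X)
(41204 + x(204, -203))*(6757 - 8679) = (41204 + (55 + 9*(-203)))*(6757 - 8679) = (41204 + (55 - 1827))*(-1922) = (41204 - 1772)*(-1922) = 39432*(-1922) = -75788304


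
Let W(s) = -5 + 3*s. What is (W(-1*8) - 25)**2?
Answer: 2916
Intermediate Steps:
(W(-1*8) - 25)**2 = ((-5 + 3*(-1*8)) - 25)**2 = ((-5 + 3*(-8)) - 25)**2 = ((-5 - 24) - 25)**2 = (-29 - 25)**2 = (-54)**2 = 2916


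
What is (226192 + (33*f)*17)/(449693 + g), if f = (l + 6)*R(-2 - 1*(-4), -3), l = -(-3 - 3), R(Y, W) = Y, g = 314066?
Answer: 239656/763759 ≈ 0.31378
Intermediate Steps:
l = 6 (l = -1*(-6) = 6)
f = 24 (f = (6 + 6)*(-2 - 1*(-4)) = 12*(-2 + 4) = 12*2 = 24)
(226192 + (33*f)*17)/(449693 + g) = (226192 + (33*24)*17)/(449693 + 314066) = (226192 + 792*17)/763759 = (226192 + 13464)*(1/763759) = 239656*(1/763759) = 239656/763759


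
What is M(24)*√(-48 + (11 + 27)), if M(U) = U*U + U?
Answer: 600*I*√10 ≈ 1897.4*I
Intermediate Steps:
M(U) = U + U² (M(U) = U² + U = U + U²)
M(24)*√(-48 + (11 + 27)) = (24*(1 + 24))*√(-48 + (11 + 27)) = (24*25)*√(-48 + 38) = 600*√(-10) = 600*(I*√10) = 600*I*√10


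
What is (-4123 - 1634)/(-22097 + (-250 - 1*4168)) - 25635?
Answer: -679706268/26515 ≈ -25635.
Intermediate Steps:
(-4123 - 1634)/(-22097 + (-250 - 1*4168)) - 25635 = -5757/(-22097 + (-250 - 4168)) - 25635 = -5757/(-22097 - 4418) - 25635 = -5757/(-26515) - 25635 = -5757*(-1/26515) - 25635 = 5757/26515 - 25635 = -679706268/26515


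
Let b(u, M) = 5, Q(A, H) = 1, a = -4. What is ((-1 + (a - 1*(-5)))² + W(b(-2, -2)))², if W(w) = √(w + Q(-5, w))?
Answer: 6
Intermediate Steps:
W(w) = √(1 + w) (W(w) = √(w + 1) = √(1 + w))
((-1 + (a - 1*(-5)))² + W(b(-2, -2)))² = ((-1 + (-4 - 1*(-5)))² + √(1 + 5))² = ((-1 + (-4 + 5))² + √6)² = ((-1 + 1)² + √6)² = (0² + √6)² = (0 + √6)² = (√6)² = 6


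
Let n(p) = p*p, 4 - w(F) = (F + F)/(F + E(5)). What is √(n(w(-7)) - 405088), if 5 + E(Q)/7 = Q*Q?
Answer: 2*I*√36557671/19 ≈ 636.45*I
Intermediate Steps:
E(Q) = -35 + 7*Q² (E(Q) = -35 + 7*(Q*Q) = -35 + 7*Q²)
w(F) = 4 - 2*F/(140 + F) (w(F) = 4 - (F + F)/(F + (-35 + 7*5²)) = 4 - 2*F/(F + (-35 + 7*25)) = 4 - 2*F/(F + (-35 + 175)) = 4 - 2*F/(F + 140) = 4 - 2*F/(140 + F))
n(p) = p²
√(n(w(-7)) - 405088) = √((2*(280 - 7)/(140 - 7))² - 405088) = √((2*273/133)² - 405088) = √((2*(1/133)*273)² - 405088) = √((78/19)² - 405088) = √(6084/361 - 405088) = √(-146230684/361) = 2*I*√36557671/19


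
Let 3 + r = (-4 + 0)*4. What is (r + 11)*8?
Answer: -64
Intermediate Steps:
r = -19 (r = -3 + (-4 + 0)*4 = -3 - 4*4 = -3 - 16 = -19)
(r + 11)*8 = (-19 + 11)*8 = -8*8 = -64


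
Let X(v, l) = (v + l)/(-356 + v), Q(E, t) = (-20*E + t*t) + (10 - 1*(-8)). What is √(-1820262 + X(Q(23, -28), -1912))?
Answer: 101*I*√8743/7 ≈ 1349.1*I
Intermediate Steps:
Q(E, t) = 18 + t² - 20*E (Q(E, t) = (-20*E + t²) + (10 + 8) = (t² - 20*E) + 18 = 18 + t² - 20*E)
X(v, l) = (l + v)/(-356 + v)
√(-1820262 + X(Q(23, -28), -1912)) = √(-1820262 + (-1912 + (18 + (-28)² - 20*23))/(-356 + (18 + (-28)² - 20*23))) = √(-1820262 + (-1912 + (18 + 784 - 460))/(-356 + (18 + 784 - 460))) = √(-1820262 + (-1912 + 342)/(-356 + 342)) = √(-1820262 - 1570/(-14)) = √(-1820262 - 1/14*(-1570)) = √(-1820262 + 785/7) = √(-12741049/7) = 101*I*√8743/7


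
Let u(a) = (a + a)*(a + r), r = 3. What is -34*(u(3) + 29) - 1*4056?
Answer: -6266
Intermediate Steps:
u(a) = 2*a*(3 + a) (u(a) = (a + a)*(a + 3) = (2*a)*(3 + a) = 2*a*(3 + a))
-34*(u(3) + 29) - 1*4056 = -34*(2*3*(3 + 3) + 29) - 1*4056 = -34*(2*3*6 + 29) - 4056 = -34*(36 + 29) - 4056 = -34*65 - 4056 = -2210 - 4056 = -6266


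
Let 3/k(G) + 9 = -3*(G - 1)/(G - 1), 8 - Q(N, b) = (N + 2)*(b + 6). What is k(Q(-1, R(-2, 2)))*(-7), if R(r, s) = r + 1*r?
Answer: 7/4 ≈ 1.7500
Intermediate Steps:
R(r, s) = 2*r (R(r, s) = r + r = 2*r)
Q(N, b) = 8 - (2 + N)*(6 + b) (Q(N, b) = 8 - (N + 2)*(b + 6) = 8 - (2 + N)*(6 + b))
k(G) = -¼ (k(G) = 3/(-9 - 3*(G - 1)/(G - 1)) = 3/(-9 - 3*(-1 + G)/(-1 + G)) = 3/(-9 - 3*1) = 3/(-9 - 3) = 3/(-12) = 3*(-1/12) = -¼)
k(Q(-1, R(-2, 2)))*(-7) = -¼*(-7) = 7/4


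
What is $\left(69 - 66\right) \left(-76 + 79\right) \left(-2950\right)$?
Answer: $-26550$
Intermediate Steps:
$\left(69 - 66\right) \left(-76 + 79\right) \left(-2950\right) = \left(69 - 66\right) 3 \left(-2950\right) = 3 \cdot 3 \left(-2950\right) = 9 \left(-2950\right) = -26550$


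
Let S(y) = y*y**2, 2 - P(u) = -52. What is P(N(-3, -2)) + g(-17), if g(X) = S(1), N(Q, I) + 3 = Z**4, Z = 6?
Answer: 55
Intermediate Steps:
N(Q, I) = 1293 (N(Q, I) = -3 + 6**4 = -3 + 1296 = 1293)
P(u) = 54 (P(u) = 2 - 1*(-52) = 2 + 52 = 54)
S(y) = y**3
g(X) = 1 (g(X) = 1**3 = 1)
P(N(-3, -2)) + g(-17) = 54 + 1 = 55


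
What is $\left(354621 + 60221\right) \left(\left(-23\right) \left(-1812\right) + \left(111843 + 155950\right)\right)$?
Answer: $128380738898$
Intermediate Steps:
$\left(354621 + 60221\right) \left(\left(-23\right) \left(-1812\right) + \left(111843 + 155950\right)\right) = 414842 \left(41676 + 267793\right) = 414842 \cdot 309469 = 128380738898$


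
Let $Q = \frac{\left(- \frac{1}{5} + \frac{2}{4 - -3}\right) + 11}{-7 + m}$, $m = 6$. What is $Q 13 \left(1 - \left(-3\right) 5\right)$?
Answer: $- \frac{80704}{35} \approx -2305.8$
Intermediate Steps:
$Q = - \frac{388}{35}$ ($Q = \frac{\left(- \frac{1}{5} + \frac{2}{4 - -3}\right) + 11}{-7 + 6} = \frac{\left(\left(-1\right) \frac{1}{5} + \frac{2}{4 + 3}\right) + 11}{-1} = \left(\left(- \frac{1}{5} + \frac{2}{7}\right) + 11\right) \left(-1\right) = \left(\frac{3}{35} + 11\right) \left(-1\right) = \frac{388}{35} \left(-1\right) = - \frac{388}{35} \approx -11.086$)
$Q 13 \left(1 - \left(-3\right) 5\right) = \left(- \frac{388}{35}\right) 13 \left(1 - \left(-3\right) 5\right) = - \frac{5044 \left(1 - -15\right)}{35} = - \frac{5044 \left(1 + 15\right)}{35} = \left(- \frac{5044}{35}\right) 16 = - \frac{80704}{35}$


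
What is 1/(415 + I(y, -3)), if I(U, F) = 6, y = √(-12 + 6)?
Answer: 1/421 ≈ 0.0023753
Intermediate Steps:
y = I*√6 (y = √(-6) = I*√6 ≈ 2.4495*I)
1/(415 + I(y, -3)) = 1/(415 + 6) = 1/421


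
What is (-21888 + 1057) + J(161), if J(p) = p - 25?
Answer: -20695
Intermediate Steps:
J(p) = -25 + p
(-21888 + 1057) + J(161) = (-21888 + 1057) + (-25 + 161) = -20831 + 136 = -20695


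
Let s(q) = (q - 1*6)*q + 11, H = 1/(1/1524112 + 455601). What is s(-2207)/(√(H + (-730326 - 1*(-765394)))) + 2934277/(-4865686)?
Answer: -2934277/4865686 + 2442051*√4227212779158617869745825987/6087690402542099 ≈ 26081.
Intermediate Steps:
H = 1524112/694386951313 (H = 1/(1/1524112 + 455601) = 1/(694386951313/1524112) = 1524112/694386951313 ≈ 2.1949e-6)
s(q) = 11 + q*(-6 + q) (s(q) = (q - 6)*q + 11 = (-6 + q)*q + 11 = q*(-6 + q) + 11 = 11 + q*(-6 + q))
s(-2207)/(√(H + (-730326 - 1*(-765394)))) + 2934277/(-4865686) = (11 + (-2207)² - 6*(-2207))/(√(1524112/694386951313 + (-730326 - 1*(-765394)))) + 2934277/(-4865686) = (11 + 4870849 + 13242)/(√(1524112/694386951313 + (-730326 + 765394))) + 2934277*(-1/4865686) = 4884102/(√(1524112/694386951313 + 35068)) - 2934277/4865686 = 4884102/(√(24350761610168396/694386951313)) - 2934277/4865686 = 4884102/((2*√4227212779158617869745825987/694386951313)) - 2934277/4865686 = 4884102*(√4227212779158617869745825987/12175380805084198) - 2934277/4865686 = 2442051*√4227212779158617869745825987/6087690402542099 - 2934277/4865686 = -2934277/4865686 + 2442051*√4227212779158617869745825987/6087690402542099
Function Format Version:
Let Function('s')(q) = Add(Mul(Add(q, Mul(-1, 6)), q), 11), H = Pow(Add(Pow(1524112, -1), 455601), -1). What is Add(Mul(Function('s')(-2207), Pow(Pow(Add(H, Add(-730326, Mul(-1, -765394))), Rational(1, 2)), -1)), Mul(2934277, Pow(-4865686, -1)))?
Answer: Add(Rational(-2934277, 4865686), Mul(Rational(2442051, 6087690402542099), Pow(4227212779158617869745825987, Rational(1, 2)))) ≈ 26081.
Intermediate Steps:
H = Rational(1524112, 694386951313) (H = Pow(Add(Rational(1, 1524112), 455601), -1) = Pow(Rational(694386951313, 1524112), -1) = Rational(1524112, 694386951313) ≈ 2.1949e-6)
Function('s')(q) = Add(11, Mul(q, Add(-6, q))) (Function('s')(q) = Add(Mul(Add(q, -6), q), 11) = Add(Mul(Add(-6, q), q), 11) = Add(Mul(q, Add(-6, q)), 11) = Add(11, Mul(q, Add(-6, q))))
Add(Mul(Function('s')(-2207), Pow(Pow(Add(H, Add(-730326, Mul(-1, -765394))), Rational(1, 2)), -1)), Mul(2934277, Pow(-4865686, -1))) = Add(Mul(Add(11, Pow(-2207, 2), Mul(-6, -2207)), Pow(Pow(Add(Rational(1524112, 694386951313), Add(-730326, Mul(-1, -765394))), Rational(1, 2)), -1)), Mul(2934277, Pow(-4865686, -1))) = Add(Mul(Add(11, 4870849, 13242), Pow(Pow(Add(Rational(1524112, 694386951313), Add(-730326, 765394)), Rational(1, 2)), -1)), Mul(2934277, Rational(-1, 4865686))) = Add(Mul(4884102, Pow(Pow(Add(Rational(1524112, 694386951313), 35068), Rational(1, 2)), -1)), Rational(-2934277, 4865686)) = Add(Mul(4884102, Pow(Pow(Rational(24350761610168396, 694386951313), Rational(1, 2)), -1)), Rational(-2934277, 4865686)) = Add(Mul(4884102, Pow(Mul(Rational(2, 694386951313), Pow(4227212779158617869745825987, Rational(1, 2))), -1)), Rational(-2934277, 4865686)) = Add(Mul(4884102, Mul(Rational(1, 12175380805084198), Pow(4227212779158617869745825987, Rational(1, 2)))), Rational(-2934277, 4865686)) = Add(Mul(Rational(2442051, 6087690402542099), Pow(4227212779158617869745825987, Rational(1, 2))), Rational(-2934277, 4865686)) = Add(Rational(-2934277, 4865686), Mul(Rational(2442051, 6087690402542099), Pow(4227212779158617869745825987, Rational(1, 2))))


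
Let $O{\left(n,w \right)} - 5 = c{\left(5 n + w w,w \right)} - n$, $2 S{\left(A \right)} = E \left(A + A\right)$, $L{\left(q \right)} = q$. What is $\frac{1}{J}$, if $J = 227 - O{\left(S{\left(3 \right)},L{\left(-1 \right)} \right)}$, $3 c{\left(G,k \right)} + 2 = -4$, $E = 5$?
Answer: $\frac{1}{239} \approx 0.0041841$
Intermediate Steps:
$c{\left(G,k \right)} = -2$ ($c{\left(G,k \right)} = - \frac{2}{3} + \frac{1}{3} \left(-4\right) = - \frac{2}{3} - \frac{4}{3} = -2$)
$S{\left(A \right)} = 5 A$ ($S{\left(A \right)} = \frac{5 \left(A + A\right)}{2} = \frac{5 \cdot 2 A}{2} = \frac{10 A}{2} = 5 A$)
$O{\left(n,w \right)} = 3 - n$ ($O{\left(n,w \right)} = 5 - \left(2 + n\right) = 3 - n$)
$J = 239$ ($J = 227 - \left(3 - 5 \cdot 3\right) = 227 - \left(3 - 15\right) = 227 - -12 = 227 + 12 = 239$)
$\frac{1}{J} = \frac{1}{239}$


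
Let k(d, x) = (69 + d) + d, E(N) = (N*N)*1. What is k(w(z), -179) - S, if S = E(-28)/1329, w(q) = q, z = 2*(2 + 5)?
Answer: 128129/1329 ≈ 96.410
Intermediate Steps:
E(N) = N² (E(N) = N²*1 = N²)
z = 14 (z = 2*7 = 14)
k(d, x) = 69 + 2*d
S = 784/1329 (S = (-28)²/1329 = 784*(1/1329) = 784/1329 ≈ 0.58992)
k(w(z), -179) - S = (69 + 2*14) - 1*784/1329 = (69 + 28) - 784/1329 = 97 - 784/1329 = 128129/1329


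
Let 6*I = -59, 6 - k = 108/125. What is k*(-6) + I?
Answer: -30487/750 ≈ -40.649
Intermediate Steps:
k = 642/125 (k = 6 - 108/125 = 642/125 ≈ 5.1360)
I = -59/6 (I = (⅙)*(-59) = -59/6 ≈ -9.8333)
k*(-6) + I = (642/125)*(-6) - 59/6 = -3852/125 - 59/6 = -30487/750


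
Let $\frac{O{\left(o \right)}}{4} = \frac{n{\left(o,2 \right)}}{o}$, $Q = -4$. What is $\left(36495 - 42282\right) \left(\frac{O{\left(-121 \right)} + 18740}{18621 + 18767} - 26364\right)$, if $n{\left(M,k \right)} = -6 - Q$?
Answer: $\frac{172549673342847}{1130987} \approx 1.5257 \cdot 10^{8}$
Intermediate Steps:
$n{\left(M,k \right)} = -2$ ($n{\left(M,k \right)} = -6 - -4 = -6 + 4 = -2$)
$O{\left(o \right)} = - \frac{8}{o}$ ($O{\left(o \right)} = 4 \left(- \frac{2}{o}\right) = - \frac{8}{o}$)
$\left(36495 - 42282\right) \left(\frac{O{\left(-121 \right)} + 18740}{18621 + 18767} - 26364\right) = \left(36495 - 42282\right) \left(\frac{- \frac{8}{-121} + 18740}{18621 + 18767} - 26364\right) = - 5787 \left(\frac{\left(-8\right) \left(- \frac{1}{121}\right) + 18740}{37388} - 26364\right) = - 5787 \left(\left(\frac{8}{121} + 18740\right) \frac{1}{37388} - 26364\right) = - 5787 \left(\frac{2267548}{121} \cdot \frac{1}{37388} - 26364\right) = - 5787 \left(\frac{566887}{1130987} - 26364\right) = \left(-5787\right) \left(- \frac{29816774381}{1130987}\right) = \frac{172549673342847}{1130987}$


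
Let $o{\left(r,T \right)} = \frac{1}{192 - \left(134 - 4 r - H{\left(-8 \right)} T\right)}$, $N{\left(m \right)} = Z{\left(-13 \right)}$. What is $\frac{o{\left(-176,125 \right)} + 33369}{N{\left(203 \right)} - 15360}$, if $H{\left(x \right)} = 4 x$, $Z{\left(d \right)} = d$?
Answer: $- \frac{155032373}{71422958} \approx -2.1706$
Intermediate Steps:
$N{\left(m \right)} = -13$
$o{\left(r,T \right)} = \frac{1}{58 - 32 T + 4 r}$ ($o{\left(r,T \right)} = \frac{1}{192 - \left(134 - 4 r - 4 \left(-8\right) T\right)} = \frac{1}{192 - \left(134 - 4 r + 32 T\right)} = \frac{1}{58 - 32 T + 4 r}$)
$\frac{o{\left(-176,125 \right)} + 33369}{N{\left(203 \right)} - 15360} = \frac{\frac{1}{2 \left(29 - 2000 + 2 \left(-176\right)\right)} + 33369}{-13 - 15360} = \frac{\frac{1}{2 \left(29 - 2000 - 352\right)} + 33369}{-15373} = \left(\frac{1}{2 \left(-2323\right)} + 33369\right) \left(- \frac{1}{15373}\right) = \left(\frac{1}{2} \left(- \frac{1}{2323}\right) + 33369\right) \left(- \frac{1}{15373}\right) = \left(- \frac{1}{4646} + 33369\right) \left(- \frac{1}{15373}\right) = \frac{155032373}{4646} \left(- \frac{1}{15373}\right) = - \frac{155032373}{71422958}$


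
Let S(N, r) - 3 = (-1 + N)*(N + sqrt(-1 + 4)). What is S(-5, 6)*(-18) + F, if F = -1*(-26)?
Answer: -568 + 108*sqrt(3) ≈ -380.94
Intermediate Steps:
S(N, r) = 3 + (-1 + N)*(N + sqrt(3)) (S(N, r) = 3 + (-1 + N)*(N + sqrt(-1 + 4)) = 3 + (-1 + N)*(N + sqrt(3)))
F = 26
S(-5, 6)*(-18) + F = (3 + (-5)**2 - 1*(-5) - sqrt(3) - 5*sqrt(3))*(-18) + 26 = (3 + 25 + 5 - sqrt(3) - 5*sqrt(3))*(-18) + 26 = (33 - 6*sqrt(3))*(-18) + 26 = (-594 + 108*sqrt(3)) + 26 = -568 + 108*sqrt(3)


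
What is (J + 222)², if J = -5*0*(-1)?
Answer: 49284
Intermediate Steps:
J = 0 (J = 0*(-1) = 0)
(J + 222)² = (0 + 222)² = 222² = 49284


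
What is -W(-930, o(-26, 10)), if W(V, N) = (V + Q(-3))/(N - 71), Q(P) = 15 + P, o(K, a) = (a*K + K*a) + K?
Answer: -918/617 ≈ -1.4878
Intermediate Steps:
o(K, a) = K + 2*K*a (o(K, a) = (K*a + K*a) + K = 2*K*a + K = K + 2*K*a)
W(V, N) = (12 + V)/(-71 + N) (W(V, N) = (V + (15 - 3))/(N - 71) = (V + 12)/(-71 + N) = (12 + V)/(-71 + N))
-W(-930, o(-26, 10)) = -(12 - 930)/(-71 - 26*(1 + 2*10)) = -(-918)/(-71 - 26*(1 + 20)) = -(-918)/(-71 - 26*21) = -(-918)/(-71 - 546) = -(-918)/(-617) = -(-1)*(-918)/617 = -1*918/617 = -918/617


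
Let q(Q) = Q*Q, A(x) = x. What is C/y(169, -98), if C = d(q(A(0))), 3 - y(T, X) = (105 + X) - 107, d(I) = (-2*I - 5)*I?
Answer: 0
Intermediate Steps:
q(Q) = Q**2
d(I) = I*(-5 - 2*I) (d(I) = (-5 - 2*I)*I = I*(-5 - 2*I))
y(T, X) = 5 - X (y(T, X) = 3 - ((105 + X) - 107) = 3 - (-2 + X) = 3 + (2 - X) = 5 - X)
C = 0 (C = -1*0**2*(5 + 2*0**2) = -1*0*(5 + 2*0) = -1*0*(5 + 0) = -1*0*5 = 0)
C/y(169, -98) = 0/(5 - 1*(-98)) = 0/(5 + 98) = 0/103 = 0*(1/103) = 0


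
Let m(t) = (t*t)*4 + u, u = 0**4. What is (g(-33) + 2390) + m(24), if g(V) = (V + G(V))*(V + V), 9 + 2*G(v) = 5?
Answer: 7004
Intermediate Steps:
G(v) = -2 (G(v) = -9/2 + (1/2)*5 = -9/2 + 5/2 = -2)
u = 0
g(V) = 2*V*(-2 + V) (g(V) = (V - 2)*(V + V) = (-2 + V)*(2*V) = 2*V*(-2 + V))
m(t) = 4*t**2 (m(t) = (t*t)*4 + 0 = t**2*4 + 0 = 4*t**2 + 0 = 4*t**2)
(g(-33) + 2390) + m(24) = (2*(-33)*(-2 - 33) + 2390) + 4*24**2 = (2*(-33)*(-35) + 2390) + 4*576 = (2310 + 2390) + 2304 = 4700 + 2304 = 7004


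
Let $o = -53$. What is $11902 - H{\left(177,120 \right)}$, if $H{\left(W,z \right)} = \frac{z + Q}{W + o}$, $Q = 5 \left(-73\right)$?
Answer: $\frac{1476093}{124} \approx 11904.0$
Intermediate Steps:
$Q = -365$
$H{\left(W,z \right)} = \frac{-365 + z}{-53 + W}$ ($H{\left(W,z \right)} = \frac{z - 365}{W - 53} = \frac{-365 + z}{-53 + W}$)
$11902 - H{\left(177,120 \right)} = 11902 - \frac{-365 + 120}{-53 + 177} = 11902 - \frac{1}{124} \left(-245\right) = 11902 - - \frac{245}{124} = 11902 + \frac{245}{124} = \frac{1476093}{124}$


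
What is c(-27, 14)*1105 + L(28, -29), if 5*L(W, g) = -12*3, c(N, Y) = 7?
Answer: 38639/5 ≈ 7727.8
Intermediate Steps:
L(W, g) = -36/5 (L(W, g) = (-12*3)/5 = (⅕)*(-36) = -36/5)
c(-27, 14)*1105 + L(28, -29) = 7*1105 - 36/5 = 7735 - 36/5 = 38639/5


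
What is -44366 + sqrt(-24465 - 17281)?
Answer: -44366 + I*sqrt(41746) ≈ -44366.0 + 204.32*I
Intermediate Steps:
-44366 + sqrt(-24465 - 17281) = -44366 + sqrt(-41746) = -44366 + I*sqrt(41746)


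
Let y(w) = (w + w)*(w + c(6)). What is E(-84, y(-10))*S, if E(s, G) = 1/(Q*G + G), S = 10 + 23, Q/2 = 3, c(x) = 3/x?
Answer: 33/1330 ≈ 0.024812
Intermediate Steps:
Q = 6 (Q = 2*3 = 6)
S = 33
y(w) = 2*w*(1/2 + w) (y(w) = (w + w)*(w + 3/6) = (2*w)*(w + 3*(1/6)) = (2*w)*(w + 1/2) = (2*w)*(1/2 + w) = 2*w*(1/2 + w))
E(s, G) = 1/(7*G) (E(s, G) = 1/(6*G + G) = 1/(7*G))
E(-84, y(-10))*S = (1/(7*((-10*(1 + 2*(-10))))))*33 = (1/(7*((-10*(1 - 20)))))*33 = (1/(7*((-10*(-19)))))*33 = ((1/7)/190)*33 = ((1/7)*(1/190))*33 = (1/1330)*33 = 33/1330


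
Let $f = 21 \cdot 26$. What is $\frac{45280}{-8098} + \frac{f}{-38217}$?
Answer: $- \frac{289147878}{51580211} \approx -5.6058$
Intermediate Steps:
$f = 546$
$\frac{45280}{-8098} + \frac{f}{-38217} = \frac{45280}{-8098} + \frac{546}{-38217} = 45280 \left(- \frac{1}{8098}\right) + 546 \left(- \frac{1}{38217}\right) = - \frac{22640}{4049} - \frac{182}{12739} = - \frac{289147878}{51580211}$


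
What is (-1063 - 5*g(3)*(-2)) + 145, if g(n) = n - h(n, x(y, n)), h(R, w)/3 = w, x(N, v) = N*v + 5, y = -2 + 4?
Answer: -1218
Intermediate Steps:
y = 2
x(N, v) = 5 + N*v
h(R, w) = 3*w
g(n) = -15 - 5*n (g(n) = n - 3*(5 + 2*n) = n - (15 + 6*n) = n + (-15 - 6*n) = -15 - 5*n)
(-1063 - 5*g(3)*(-2)) + 145 = (-1063 - 5*(-15 - 5*3)*(-2)) + 145 = (-1063 - 5*(-15 - 15)*(-2)) + 145 = (-1063 - 5*(-30)*(-2)) + 145 = (-1063 + 150*(-2)) + 145 = (-1063 - 300) + 145 = -1363 + 145 = -1218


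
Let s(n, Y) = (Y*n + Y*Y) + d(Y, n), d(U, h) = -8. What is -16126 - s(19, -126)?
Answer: -29600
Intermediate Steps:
s(n, Y) = -8 + Y² + Y*n (s(n, Y) = (Y*n + Y*Y) - 8 = (Y*n + Y²) - 8 = (Y² + Y*n) - 8 = -8 + Y² + Y*n)
-16126 - s(19, -126) = -16126 - (-8 + (-126)² - 126*19) = -16126 - (-8 + 15876 - 2394) = -16126 - 1*13474 = -16126 - 13474 = -29600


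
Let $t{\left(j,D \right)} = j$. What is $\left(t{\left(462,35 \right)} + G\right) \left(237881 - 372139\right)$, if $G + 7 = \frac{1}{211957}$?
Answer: $- \frac{12947900056488}{211957} \approx -6.1087 \cdot 10^{7}$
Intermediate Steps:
$G = - \frac{1483698}{211957}$ ($G = -7 + \frac{1}{211957} = - \frac{1483698}{211957} \approx -7.0$)
$\left(t{\left(462,35 \right)} + G\right) \left(237881 - 372139\right) = \left(462 - \frac{1483698}{211957}\right) \left(237881 - 372139\right) = \frac{96440436}{211957} \left(-134258\right) = - \frac{12947900056488}{211957}$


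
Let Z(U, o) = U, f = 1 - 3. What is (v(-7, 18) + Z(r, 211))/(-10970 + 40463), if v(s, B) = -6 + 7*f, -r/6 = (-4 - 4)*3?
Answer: 124/29493 ≈ 0.0042044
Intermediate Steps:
f = -2
r = 144 (r = -6*(-4 - 4)*3 = -(-48)*3 = -6*(-24) = 144)
v(s, B) = -20 (v(s, B) = -6 + 7*(-2) = -6 - 14 = -20)
(v(-7, 18) + Z(r, 211))/(-10970 + 40463) = (-20 + 144)/(-10970 + 40463) = 124/29493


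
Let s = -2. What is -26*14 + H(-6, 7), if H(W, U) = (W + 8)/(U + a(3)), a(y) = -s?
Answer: -3274/9 ≈ -363.78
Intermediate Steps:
a(y) = 2 (a(y) = -1*(-2) = 2)
H(W, U) = (8 + W)/(2 + U) (H(W, U) = (W + 8)/(U + 2) = (8 + W)/(2 + U))
-26*14 + H(-6, 7) = -26*14 + (8 - 6)/(2 + 7) = -364 + 2/9 = -3274/9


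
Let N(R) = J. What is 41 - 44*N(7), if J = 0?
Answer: 41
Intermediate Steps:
N(R) = 0
41 - 44*N(7) = 41 - 44*0 = 41 + 0 = 41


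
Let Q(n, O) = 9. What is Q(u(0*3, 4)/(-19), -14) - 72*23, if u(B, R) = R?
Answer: -1647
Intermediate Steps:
Q(u(0*3, 4)/(-19), -14) - 72*23 = 9 - 72*23 = 9 - 1656 = -1647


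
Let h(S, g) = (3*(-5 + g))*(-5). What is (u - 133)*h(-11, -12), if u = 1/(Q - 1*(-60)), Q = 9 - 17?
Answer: -1763325/52 ≈ -33910.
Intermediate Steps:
Q = -8
h(S, g) = 75 - 15*g (h(S, g) = (-15 + 3*g)*(-5) = 75 - 15*g)
u = 1/52 (u = 1/(-8 - 1*(-60)) = 1/(-8 + 60) = 1/52 ≈ 0.019231)
(u - 133)*h(-11, -12) = (1/52 - 133)*(75 - 15*(-12)) = -6915*(75 + 180)/52 = -6915/52*255 = -1763325/52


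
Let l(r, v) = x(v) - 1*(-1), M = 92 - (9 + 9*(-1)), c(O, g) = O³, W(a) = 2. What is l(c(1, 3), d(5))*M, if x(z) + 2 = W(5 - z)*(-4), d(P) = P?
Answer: -828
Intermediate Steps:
x(z) = -10 (x(z) = -2 + 2*(-4) = -2 - 8 = -10)
M = 92 (M = 92 - (9 - 9) = 92 - 1*0 = 92 + 0 = 92)
l(r, v) = -9 (l(r, v) = -10 - 1*(-1) = -10 + 1 = -9)
l(c(1, 3), d(5))*M = -9*92 = -828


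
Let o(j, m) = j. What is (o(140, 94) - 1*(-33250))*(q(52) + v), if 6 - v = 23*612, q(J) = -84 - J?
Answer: -474338340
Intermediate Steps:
v = -14070 (v = 6 - 23*612 = 6 - 1*14076 = 6 - 14076 = -14070)
(o(140, 94) - 1*(-33250))*(q(52) + v) = (140 - 1*(-33250))*((-84 - 1*52) - 14070) = (140 + 33250)*((-84 - 52) - 14070) = 33390*(-136 - 14070) = 33390*(-14206) = -474338340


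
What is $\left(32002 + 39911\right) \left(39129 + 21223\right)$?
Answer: $4340093376$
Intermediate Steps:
$\left(32002 + 39911\right) \left(39129 + 21223\right) = 71913 \cdot 60352 = 4340093376$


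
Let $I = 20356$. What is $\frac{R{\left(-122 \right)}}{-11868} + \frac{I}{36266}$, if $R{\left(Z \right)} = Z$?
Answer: $\frac{61502365}{107601222} \approx 0.57158$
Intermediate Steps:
$\frac{R{\left(-122 \right)}}{-11868} + \frac{I}{36266} = - \frac{122}{-11868} + \frac{20356}{36266} = \left(-122\right) \left(- \frac{1}{11868}\right) + 20356 \cdot \frac{1}{36266} = \frac{61}{5934} + \frac{10178}{18133} = \frac{61502365}{107601222}$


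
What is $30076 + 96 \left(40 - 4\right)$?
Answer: $33532$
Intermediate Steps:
$30076 + 96 \left(40 - 4\right) = 30076 + 96 \cdot 36 = 30076 + 3456 = 33532$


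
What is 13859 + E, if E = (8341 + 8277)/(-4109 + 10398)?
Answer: 87175869/6289 ≈ 13862.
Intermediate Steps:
E = 16618/6289 ≈ 2.6424
13859 + E = 13859 + 16618/6289 = 87175869/6289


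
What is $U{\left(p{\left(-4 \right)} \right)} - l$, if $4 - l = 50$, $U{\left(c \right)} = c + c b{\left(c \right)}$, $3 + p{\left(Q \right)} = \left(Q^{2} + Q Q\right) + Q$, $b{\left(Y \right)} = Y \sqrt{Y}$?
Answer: $3196$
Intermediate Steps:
$b{\left(Y \right)} = Y^{\frac{3}{2}}$
$p{\left(Q \right)} = -3 + Q + 2 Q^{2}$ ($p{\left(Q \right)} = -3 + \left(\left(Q^{2} + Q Q\right) + Q\right) = -3 + \left(\left(Q^{2} + Q^{2}\right) + Q\right) = -3 + \left(2 Q^{2} + Q\right) = -3 + \left(Q + 2 Q^{2}\right) = -3 + Q + 2 Q^{2}$)
$U{\left(c \right)} = c + c^{\frac{5}{2}}$ ($U{\left(c \right)} = c + c c^{\frac{3}{2}} = c + c^{\frac{5}{2}}$)
$l = -46$ ($l = 4 - 50 = -46$)
$U{\left(p{\left(-4 \right)} \right)} - l = \left(\left(-3 - 4 + 2 \left(-4\right)^{2}\right) + \left(-3 - 4 + 2 \left(-4\right)^{2}\right)^{\frac{5}{2}}\right) - -46 = \left(\left(-3 - 4 + 2 \cdot 16\right) + \left(-3 - 4 + 2 \cdot 16\right)^{\frac{5}{2}}\right) + 46 = \left(\left(-3 - 4 + 32\right) + \left(-3 - 4 + 32\right)^{\frac{5}{2}}\right) + 46 = \left(25 + 25^{\frac{5}{2}}\right) + 46 = \left(25 + 3125\right) + 46 = 3150 + 46 = 3196$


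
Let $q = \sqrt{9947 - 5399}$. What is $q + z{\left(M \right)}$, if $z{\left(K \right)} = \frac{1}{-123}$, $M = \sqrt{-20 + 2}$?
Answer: $- \frac{1}{123} + 2 \sqrt{1137} \approx 67.431$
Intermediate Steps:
$M = 3 i \sqrt{2}$ ($M = \sqrt{-18} = 3 i \sqrt{2} \approx 4.2426 i$)
$z{\left(K \right)} = - \frac{1}{123}$
$q = 2 \sqrt{1137}$ ($q = \sqrt{4548} = 2 \sqrt{1137} \approx 67.439$)
$q + z{\left(M \right)} = 2 \sqrt{1137} - \frac{1}{123} = - \frac{1}{123} + 2 \sqrt{1137}$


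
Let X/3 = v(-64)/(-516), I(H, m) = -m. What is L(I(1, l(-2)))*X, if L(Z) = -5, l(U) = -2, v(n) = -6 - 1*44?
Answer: -125/86 ≈ -1.4535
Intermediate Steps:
v(n) = -50 (v(n) = -6 - 44 = -50)
X = 25/86 (X = 3*(-50/(-516)) = 3*(-50*(-1/516)) = 3*(25/258) = 25/86 ≈ 0.29070)
L(I(1, l(-2)))*X = -5*25/86 = -125/86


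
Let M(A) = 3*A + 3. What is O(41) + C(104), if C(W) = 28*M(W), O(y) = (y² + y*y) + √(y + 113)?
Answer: 12182 + √154 ≈ 12194.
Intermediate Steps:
O(y) = √(113 + y) + 2*y² (O(y) = (y² + y²) + √(113 + y) = 2*y² + √(113 + y) = √(113 + y) + 2*y²)
M(A) = 3 + 3*A
C(W) = 84 + 84*W (C(W) = 28*(3 + 3*W) = 84 + 84*W)
O(41) + C(104) = (√(113 + 41) + 2*41²) + (84 + 84*104) = (√154 + 2*1681) + (84 + 8736) = (√154 + 3362) + 8820 = (3362 + √154) + 8820 = 12182 + √154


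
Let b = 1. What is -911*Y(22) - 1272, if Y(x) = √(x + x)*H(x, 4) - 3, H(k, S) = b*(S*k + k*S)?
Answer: 1461 - 320672*√11 ≈ -1.0621e+6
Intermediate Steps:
H(k, S) = 2*S*k (H(k, S) = 1*(S*k + k*S) = 1*(S*k + S*k) = 1*(2*S*k) = 2*S*k)
Y(x) = -3 + 8*√2*x^(3/2) (Y(x) = √(x + x)*(2*4*x) - 3 = √(2*x)*(8*x) - 3 = (√2*√x)*(8*x) - 3 = 8*√2*x^(3/2) - 3 = -3 + 8*√2*x^(3/2))
-911*Y(22) - 1272 = -911*(-3 + 8*√2*22^(3/2)) - 1272 = -911*(-3 + 8*√2*(22*√22)) - 1272 = -911*(-3 + 352*√11) - 1272 = (2733 - 320672*√11) - 1272 = 1461 - 320672*√11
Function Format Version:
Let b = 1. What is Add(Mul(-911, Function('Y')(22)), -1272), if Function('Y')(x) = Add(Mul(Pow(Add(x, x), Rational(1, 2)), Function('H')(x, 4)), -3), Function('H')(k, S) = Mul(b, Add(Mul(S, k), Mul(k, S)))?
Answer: Add(1461, Mul(-320672, Pow(11, Rational(1, 2)))) ≈ -1.0621e+6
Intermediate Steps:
Function('H')(k, S) = Mul(2, S, k) (Function('H')(k, S) = Mul(1, Add(Mul(S, k), Mul(k, S))) = Mul(1, Add(Mul(S, k), Mul(S, k))) = Mul(1, Mul(2, S, k)) = Mul(2, S, k))
Function('Y')(x) = Add(-3, Mul(8, Pow(2, Rational(1, 2)), Pow(x, Rational(3, 2)))) (Function('Y')(x) = Add(Mul(Pow(Add(x, x), Rational(1, 2)), Mul(2, 4, x)), -3) = Add(Mul(Pow(Mul(2, x), Rational(1, 2)), Mul(8, x)), -3) = Add(Mul(Mul(Pow(2, Rational(1, 2)), Pow(x, Rational(1, 2))), Mul(8, x)), -3) = Add(Mul(8, Pow(2, Rational(1, 2)), Pow(x, Rational(3, 2))), -3) = Add(-3, Mul(8, Pow(2, Rational(1, 2)), Pow(x, Rational(3, 2)))))
Add(Mul(-911, Function('Y')(22)), -1272) = Add(Mul(-911, Add(-3, Mul(8, Pow(2, Rational(1, 2)), Pow(22, Rational(3, 2))))), -1272) = Add(Mul(-911, Add(-3, Mul(8, Pow(2, Rational(1, 2)), Mul(22, Pow(22, Rational(1, 2)))))), -1272) = Add(Mul(-911, Add(-3, Mul(352, Pow(11, Rational(1, 2))))), -1272) = Add(Add(2733, Mul(-320672, Pow(11, Rational(1, 2)))), -1272) = Add(1461, Mul(-320672, Pow(11, Rational(1, 2))))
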